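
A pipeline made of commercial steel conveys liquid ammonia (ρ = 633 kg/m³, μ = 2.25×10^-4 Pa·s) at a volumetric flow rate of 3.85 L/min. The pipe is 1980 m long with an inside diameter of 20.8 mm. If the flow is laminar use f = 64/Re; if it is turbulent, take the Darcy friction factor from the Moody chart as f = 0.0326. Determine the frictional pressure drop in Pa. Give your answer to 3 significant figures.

ΔP ≈ 35000 Pa

Q = 3.85 L/min = 3.85/60000 = 6.417e-05 m³/s.
Cross-sectional area A = πD²/4 = π(0.0208)²/4 = 0.0003398 m²; mean velocity V = Q/A = 6.417e-05/0.0003398 = 0.1888 m/s.
Reynolds number Re = ρVD/μ = 633 · 0.1888 · 0.0208 / 0.000225 = 1.105e+04.
Re > 4000 → turbulent; use the Moody-chart value f = 0.0326.
Darcy-Weisbach: ΔP = f(L/D)(ρV²/2) = 0.0326·(1980/0.0208)·(633·0.1888²/2) = 0.0326·9.519e+04·11.29 = 3.503e+04 Pa.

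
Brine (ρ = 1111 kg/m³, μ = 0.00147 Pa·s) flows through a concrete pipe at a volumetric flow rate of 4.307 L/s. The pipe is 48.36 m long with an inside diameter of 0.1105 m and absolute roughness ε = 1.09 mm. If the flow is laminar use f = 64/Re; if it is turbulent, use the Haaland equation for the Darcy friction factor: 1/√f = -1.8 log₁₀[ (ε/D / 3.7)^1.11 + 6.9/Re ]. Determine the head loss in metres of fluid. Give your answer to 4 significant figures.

Q = 4.307 L/s = 4.307/1000 = 0.004307 m³/s.
Cross-sectional area A = πD²/4 = π(0.1105)²/4 = 0.00959 m²; mean velocity V = Q/A = 0.004307/0.00959 = 0.4491 m/s.
Reynolds number Re = ρVD/μ = 1111 · 0.4491 · 0.1105 / 0.00147 = 3.751e+04.
Re > 4000 → turbulent. Relative roughness ε/D = 0.00109/0.1105 = 0.00986. Haaland: 1/√f = -1.8 log₁₀[(0.00986/3.7)^1.11 + 6.9/3.751e+04] = -1.8 log₁₀[0.00139 + 0.000184] = 5.046, so f = 0.03928.
Darcy-Weisbach: ΔP = f(L/D)(ρV²/2) = 0.03928·(48.36/0.1105)·(1111·0.4491²/2) = 0.03928·437.6·112 = 1926 Pa.
Head loss h_f = ΔP/(ρg) = 1926/(1111·9.81) = 0.1767 m.

h_f ≈ 0.1767 m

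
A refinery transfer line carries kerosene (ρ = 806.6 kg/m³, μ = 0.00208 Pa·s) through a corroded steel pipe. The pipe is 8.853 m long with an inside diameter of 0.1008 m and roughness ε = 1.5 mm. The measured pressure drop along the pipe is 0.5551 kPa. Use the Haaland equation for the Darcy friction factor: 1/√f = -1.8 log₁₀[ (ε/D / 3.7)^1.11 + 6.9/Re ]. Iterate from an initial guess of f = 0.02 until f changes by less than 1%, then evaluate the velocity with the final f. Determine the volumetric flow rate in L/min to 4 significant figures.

Q ≈ 280.9 L/min

Rearranging Darcy-Weisbach: V = √(2·ΔP·D/(f·L·ρ)). With ε/D = 0.0015/0.1008 = 0.0149, iterate starting from f = 0.02:
  f = 0.02 → V = √(2·555.1·0.1008/(0.02·8.853·806.6)) = 0.8852 m/s; Re = ρVD/μ = 3.46e+04; f → 0.04492
  f = 0.04492 → V = 0.5907 m/s; Re = 2.309e+04; f → 0.04553
  f = 0.04553 → V = 0.5867 m/s; Re = 2.293e+04; f → 0.04554
Converged (Δf/f < 1%). With the final f = 0.04554: V = √(2·555.1·0.1008/(0.04554·8.853·806.6)) = 0.5866 m/s.
Q = V·A = 0.5866·(π/4·0.1008²) = 0.004681 m³/s = 280.9 L/min.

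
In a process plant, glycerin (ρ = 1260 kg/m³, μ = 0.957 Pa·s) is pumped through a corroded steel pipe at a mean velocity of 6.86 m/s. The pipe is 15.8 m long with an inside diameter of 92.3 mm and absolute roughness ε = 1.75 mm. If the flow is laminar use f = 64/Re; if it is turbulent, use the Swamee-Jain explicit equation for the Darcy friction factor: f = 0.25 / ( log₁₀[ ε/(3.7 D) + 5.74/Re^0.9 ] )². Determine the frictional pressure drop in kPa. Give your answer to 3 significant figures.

ΔP ≈ 390 kPa

Reynolds number Re = ρVD/μ = 1260 · 6.86 · 0.0923 / 0.957 = 833.7.
Re < 2300 → laminar flow, so f = 64/Re = 64/833.7 = 0.07677 (the turbulent correlation is not needed).
Darcy-Weisbach: ΔP = f(L/D)(ρV²/2) = 0.07677·(15.8/0.0923)·(1260·6.86²/2) = 0.07677·171.2·2.965e+04 = 3.896e+05 Pa.
ΔP = 3.896e+05 Pa = 390 kPa.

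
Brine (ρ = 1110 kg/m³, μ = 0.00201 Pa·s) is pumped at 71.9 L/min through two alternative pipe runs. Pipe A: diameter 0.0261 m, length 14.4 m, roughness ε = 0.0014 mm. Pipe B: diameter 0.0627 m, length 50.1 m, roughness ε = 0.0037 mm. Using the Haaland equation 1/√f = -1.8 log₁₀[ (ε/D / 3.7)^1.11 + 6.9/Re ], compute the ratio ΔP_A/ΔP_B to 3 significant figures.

Pipe A: V = Q/A = 0.001198/0.000535 = 2.24 m/s; Re = 3.228e+04; ε/D = 5.36e-05; Haaland → f = 0.02302; ΔP_A = f(L/D)(ρV²/2) = 3.536e+04 Pa.
Pipe B: V = Q/A = 0.001198/0.003088 = 0.3881 m/s; Re = 1.344e+04; ε/D = 5.9e-05; Haaland → f = 0.02859; ΔP_B = f(L/D)(ρV²/2) = 1910 Pa.
ΔP_A/ΔP_B = 3.536e+04/1910 = 18.5.

ΔP_A/ΔP_B ≈ 18.5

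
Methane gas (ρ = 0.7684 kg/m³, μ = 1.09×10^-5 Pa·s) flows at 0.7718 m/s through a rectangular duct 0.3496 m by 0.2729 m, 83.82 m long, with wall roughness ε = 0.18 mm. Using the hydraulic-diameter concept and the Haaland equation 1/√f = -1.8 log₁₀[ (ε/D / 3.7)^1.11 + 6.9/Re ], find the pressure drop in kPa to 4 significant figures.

ΔP ≈ 0.001748 kPa

Hydraulic diameter D_h = 4A/P = 4·(0.3496·0.2729)/(2·(0.3496+0.2729)) = 0.3816/1.245 = 0.3065 m.
Re = ρVD_h/μ = 0.7684·0.7718·0.3065/1.09e-05 = 1.668e+04.
ε/D_h = 0.00018/0.3065 = 0.000587; Haaland gives 1/√f = -1.8 log₁₀[6.06e-05+0.000414] = 5.983, so f = 0.02794.
ΔP = f(L/D_h)(ρV²/2) = 0.02794·83.82/0.3065·0.2289 = 1.748 Pa.
ΔP = 0.001748 kPa.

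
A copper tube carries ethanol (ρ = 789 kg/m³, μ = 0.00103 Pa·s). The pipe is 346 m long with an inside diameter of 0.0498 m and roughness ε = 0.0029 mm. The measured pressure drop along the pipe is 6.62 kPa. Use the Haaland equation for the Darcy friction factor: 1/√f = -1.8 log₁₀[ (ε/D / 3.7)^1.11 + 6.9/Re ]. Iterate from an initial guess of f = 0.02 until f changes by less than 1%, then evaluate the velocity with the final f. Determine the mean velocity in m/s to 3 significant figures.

Rearranging Darcy-Weisbach: V = √(2·ΔP·D/(f·L·ρ)). With ε/D = 2.9e-06/0.0498 = 5.82e-05, iterate starting from f = 0.02:
  f = 0.02 → V = √(2·6620·0.0498/(0.02·346·789)) = 0.3475 m/s; Re = ρVD/μ = 1.326e+04; f → 0.02869
  f = 0.02869 → V = 0.2901 m/s; Re = 1.107e+04; f → 0.0301
  f = 0.0301 → V = 0.2833 m/s; Re = 1.081e+04; f → 0.0303
Converged (Δf/f < 1%). With the final f = 0.0303: V = √(2·6620·0.0498/(0.0303·346·789)) = 0.2823 m/s.

V ≈ 0.282 m/s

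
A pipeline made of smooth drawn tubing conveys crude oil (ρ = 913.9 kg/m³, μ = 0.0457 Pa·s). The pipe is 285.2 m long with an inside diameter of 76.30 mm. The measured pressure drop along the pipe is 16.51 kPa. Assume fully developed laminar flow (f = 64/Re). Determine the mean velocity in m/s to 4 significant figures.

For laminar flow, f = 64/Re with Re = ρVD/μ, so Darcy-Weisbach reduces to ΔP = 32μLV/D². Solving for V: V = ΔP·D²/(32μL) = 1.651e+04·(0.0763)²/(32·0.0457·285.2) = 0.2305 m/s.
Check: Re = ρVD/μ = 913.9·0.2305·0.0763/0.0457 = 351.6 < 2300, so the laminar assumption holds.

V ≈ 0.2305 m/s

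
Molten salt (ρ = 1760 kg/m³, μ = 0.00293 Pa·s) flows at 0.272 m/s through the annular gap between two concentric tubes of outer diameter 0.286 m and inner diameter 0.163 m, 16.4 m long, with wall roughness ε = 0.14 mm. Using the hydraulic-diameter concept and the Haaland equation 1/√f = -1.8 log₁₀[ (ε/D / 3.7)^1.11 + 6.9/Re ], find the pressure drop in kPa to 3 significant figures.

ΔP ≈ 0.242 kPa

Hydraulic diameter D_h = 4A/P = D_o - D_i = 0.286 - 0.163 = 0.123 m.
Re = ρVD_h/μ = 1760·0.272·0.123/0.00293 = 2.01e+04.
ε/D_h = 0.00014/0.123 = 0.00114; Haaland gives 1/√f = -1.8 log₁₀[0.000126+0.000343] = 5.991, so f = 0.02786.
ΔP = f(L/D_h)(ρV²/2) = 0.02786·16.4/0.123·65.11 = 241.9 Pa.
ΔP = 0.242 kPa.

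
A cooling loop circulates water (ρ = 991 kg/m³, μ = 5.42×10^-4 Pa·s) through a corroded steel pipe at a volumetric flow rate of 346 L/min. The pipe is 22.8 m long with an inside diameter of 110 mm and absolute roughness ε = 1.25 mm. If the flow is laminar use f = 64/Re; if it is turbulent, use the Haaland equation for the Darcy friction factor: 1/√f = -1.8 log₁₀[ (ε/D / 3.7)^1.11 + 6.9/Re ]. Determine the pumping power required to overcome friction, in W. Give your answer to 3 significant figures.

P ≈ 8.75 W

Q = 346 L/min = 346/60000 = 0.005767 m³/s.
Cross-sectional area A = πD²/4 = π(0.11)²/4 = 0.009503 m²; mean velocity V = Q/A = 0.005767/0.009503 = 0.6068 m/s.
Reynolds number Re = ρVD/μ = 991 · 0.6068 · 0.11 / 0.000542 = 1.22e+05.
Re > 4000 → turbulent. Relative roughness ε/D = 0.00125/0.11 = 0.0114. Haaland: 1/√f = -1.8 log₁₀[(0.0114/3.7)^1.11 + 6.9/1.22e+05] = -1.8 log₁₀[0.00163 + 5.65e-05] = 4.994, so f = 0.0401.
Darcy-Weisbach: ΔP = f(L/D)(ρV²/2) = 0.0401·(22.8/0.11)·(991·0.6068²/2) = 0.0401·207.3·182.4 = 1517 Pa.
Pumping power P = QΔP = 0.005767·1517 = 8.745 W = 8.75 W.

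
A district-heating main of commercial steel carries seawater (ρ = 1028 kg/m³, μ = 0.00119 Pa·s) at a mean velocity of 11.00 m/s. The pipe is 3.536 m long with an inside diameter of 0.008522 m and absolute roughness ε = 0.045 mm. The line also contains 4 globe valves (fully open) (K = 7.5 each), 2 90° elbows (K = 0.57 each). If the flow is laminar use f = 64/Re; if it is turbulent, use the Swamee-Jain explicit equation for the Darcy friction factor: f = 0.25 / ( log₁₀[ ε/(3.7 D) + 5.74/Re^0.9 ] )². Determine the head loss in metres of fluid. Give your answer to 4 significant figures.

h_f ≈ 274.6 m

Reynolds number Re = ρVD/μ = 1028 · 11 · 0.008522 / 0.00119 = 8.098e+04.
Re > 4000 → turbulent. Relative roughness ε/D = 4.5e-05/0.008522 = 0.00528. Swamee-Jain: f = 0.25/(log₁₀[0.00528/3.7 + 5.74/8.098e+04^0.9])² = 0.25/(log₁₀[0.00143 + 0.000219])² = 0.25/(-2.783)² = 0.03227.
Total minor-loss coefficient ΣK = 4·7.5 + 2·0.57 = 31.1.
ΔP = [f·L/D + ΣK]·(ρV²/2) = [0.03227·3.536/0.008522 + 31.1]·(1028·11²/2) = [13.39 + 31.1]·6.219e+04 = 2.769e+06 Pa.
Head loss h_f = ΔP/(ρg) = 2.769e+06/(1028·9.81) = 274.6 m.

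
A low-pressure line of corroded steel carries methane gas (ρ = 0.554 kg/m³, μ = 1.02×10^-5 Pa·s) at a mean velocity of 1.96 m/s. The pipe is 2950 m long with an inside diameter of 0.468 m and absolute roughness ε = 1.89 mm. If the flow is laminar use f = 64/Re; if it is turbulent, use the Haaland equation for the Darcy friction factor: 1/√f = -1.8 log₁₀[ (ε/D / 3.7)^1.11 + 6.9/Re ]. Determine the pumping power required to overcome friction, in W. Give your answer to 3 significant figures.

P ≈ 68.8 W

Reynolds number Re = ρVD/μ = 0.554 · 1.96 · 0.468 / 1.02e-05 = 4.982e+04.
Re > 4000 → turbulent. Relative roughness ε/D = 0.00189/0.468 = 0.00404. Haaland: 1/√f = -1.8 log₁₀[(0.00404/3.7)^1.11 + 6.9/4.982e+04] = -1.8 log₁₀[0.000515 + 0.000138] = 5.732, so f = 0.03044.
Darcy-Weisbach: ΔP = f(L/D)(ρV²/2) = 0.03044·(2950/0.468)·(0.554·1.96²/2) = 0.03044·6303·1.064 = 204.2 Pa.
Q = V·A = 1.96·0.172 = 0.3372 m³/s.
Pumping power P = QΔP = 0.3372·204.2 = 68.83 W = 68.8 W.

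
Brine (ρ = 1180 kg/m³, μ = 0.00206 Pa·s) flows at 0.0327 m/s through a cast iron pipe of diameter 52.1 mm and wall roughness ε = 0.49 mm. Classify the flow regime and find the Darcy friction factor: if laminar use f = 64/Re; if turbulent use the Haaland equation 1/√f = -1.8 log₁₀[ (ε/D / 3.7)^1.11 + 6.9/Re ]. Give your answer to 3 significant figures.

Re = ρVD/μ = 1180·0.0327·0.0521/0.00206 = 975.9.
Re < 2300 → laminar, so f = 64/Re = 0.06558 (roughness is irrelevant in laminar flow).

f ≈ 0.0656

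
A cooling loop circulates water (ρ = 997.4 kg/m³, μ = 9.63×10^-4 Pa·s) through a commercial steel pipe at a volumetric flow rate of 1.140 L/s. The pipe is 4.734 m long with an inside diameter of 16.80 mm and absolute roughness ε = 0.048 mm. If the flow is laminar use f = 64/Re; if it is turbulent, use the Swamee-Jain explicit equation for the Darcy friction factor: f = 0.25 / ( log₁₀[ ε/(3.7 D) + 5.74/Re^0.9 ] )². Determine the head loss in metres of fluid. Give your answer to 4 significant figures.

h_f ≈ 10.47 m

Q = 1.140 L/s = 1.140/1000 = 0.00114 m³/s.
Cross-sectional area A = πD²/4 = π(0.0168)²/4 = 0.0002217 m²; mean velocity V = Q/A = 0.00114/0.0002217 = 5.143 m/s.
Reynolds number Re = ρVD/μ = 997.4 · 5.143 · 0.0168 / 0.000963 = 8.948e+04.
Re > 4000 → turbulent. Relative roughness ε/D = 4.8e-05/0.0168 = 0.00286. Swamee-Jain: f = 0.25/(log₁₀[0.00286/3.7 + 5.74/8.948e+04^0.9])² = 0.25/(log₁₀[0.000772 + 0.000201])² = 0.25/(-3.012)² = 0.02756.
Darcy-Weisbach: ΔP = f(L/D)(ρV²/2) = 0.02756·(4.734/0.0168)·(997.4·5.143²/2) = 0.02756·281.8·1.319e+04 = 1.024e+05 Pa.
Head loss h_f = ΔP/(ρg) = 1.024e+05/(997.4·9.81) = 10.47 m.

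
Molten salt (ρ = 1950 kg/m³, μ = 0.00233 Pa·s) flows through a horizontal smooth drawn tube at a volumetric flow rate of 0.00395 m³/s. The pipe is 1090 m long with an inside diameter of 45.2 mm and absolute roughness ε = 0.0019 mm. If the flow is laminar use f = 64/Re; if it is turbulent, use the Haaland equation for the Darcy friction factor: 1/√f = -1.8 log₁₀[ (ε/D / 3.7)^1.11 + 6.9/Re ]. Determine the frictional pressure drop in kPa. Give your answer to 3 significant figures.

ΔP ≈ 2600 kPa

Cross-sectional area A = πD²/4 = π(0.0452)²/4 = 0.001605 m²; mean velocity V = Q/A = 0.00395/0.001605 = 2.462 m/s.
Reynolds number Re = ρVD/μ = 1950 · 2.462 · 0.0452 / 0.00233 = 9.312e+04.
Re > 4000 → turbulent. Relative roughness ε/D = 1.9e-06/0.0452 = 4.2e-05. Haaland: 1/√f = -1.8 log₁₀[(4.2e-05/3.7)^1.11 + 6.9/9.312e+04] = -1.8 log₁₀[3.25e-06 + 7.41e-05] = 7.401, so f = 0.01826.
Darcy-Weisbach: ΔP = f(L/D)(ρV²/2) = 0.01826·(1090/0.0452)·(1950·2.462²/2) = 0.01826·2.412e+04·5908 = 2.601e+06 Pa.
ΔP = 2.601e+06 Pa = 2600 kPa.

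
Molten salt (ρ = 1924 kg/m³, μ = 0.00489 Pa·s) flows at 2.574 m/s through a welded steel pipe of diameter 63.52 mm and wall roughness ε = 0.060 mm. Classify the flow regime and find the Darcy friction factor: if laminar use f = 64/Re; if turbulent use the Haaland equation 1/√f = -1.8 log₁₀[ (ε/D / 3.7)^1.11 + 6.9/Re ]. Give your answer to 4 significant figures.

Re = ρVD/μ = 1924·2.574·0.06352/0.00489 = 6.433e+04.
Re > 4000 → turbulent. ε/D = 6e-05/0.06352 = 0.000945; Haaland: 1/√f = -1.8 log₁₀[0.000103 + 0.000107] = 6.62, so f = 0.02282.

f ≈ 0.02282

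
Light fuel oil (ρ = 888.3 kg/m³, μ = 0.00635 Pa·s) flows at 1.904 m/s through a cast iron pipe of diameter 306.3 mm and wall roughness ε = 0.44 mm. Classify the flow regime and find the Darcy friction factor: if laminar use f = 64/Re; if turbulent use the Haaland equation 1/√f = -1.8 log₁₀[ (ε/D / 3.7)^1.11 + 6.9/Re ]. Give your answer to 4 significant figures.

Re = ρVD/μ = 888.3·1.904·0.3063/0.00635 = 8.158e+04.
Re > 4000 → turbulent. ε/D = 0.00044/0.3063 = 0.00144; Haaland: 1/√f = -1.8 log₁₀[0.000164 + 8.46e-05] = 6.489, so f = 0.02375.

f ≈ 0.02375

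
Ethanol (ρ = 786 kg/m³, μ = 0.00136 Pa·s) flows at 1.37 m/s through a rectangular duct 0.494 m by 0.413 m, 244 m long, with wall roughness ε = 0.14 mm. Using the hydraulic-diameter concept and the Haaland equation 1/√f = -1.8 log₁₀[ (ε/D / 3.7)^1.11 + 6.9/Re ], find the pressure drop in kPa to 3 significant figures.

Hydraulic diameter D_h = 4A/P = 4·(0.494·0.413)/(2·(0.494+0.413)) = 0.8161/1.814 = 0.4499 m.
Re = ρVD_h/μ = 786·1.37·0.4499/0.00136 = 3.562e+05.
ε/D_h = 0.00014/0.4499 = 0.000311; Haaland gives 1/√f = -1.8 log₁₀[3e-05+1.94e-05] = 7.752, so f = 0.01664.
ΔP = f(L/D_h)(ρV²/2) = 0.01664·244/0.4499·737.6 = 6657 Pa.
ΔP = 6.66 kPa.

ΔP ≈ 6.66 kPa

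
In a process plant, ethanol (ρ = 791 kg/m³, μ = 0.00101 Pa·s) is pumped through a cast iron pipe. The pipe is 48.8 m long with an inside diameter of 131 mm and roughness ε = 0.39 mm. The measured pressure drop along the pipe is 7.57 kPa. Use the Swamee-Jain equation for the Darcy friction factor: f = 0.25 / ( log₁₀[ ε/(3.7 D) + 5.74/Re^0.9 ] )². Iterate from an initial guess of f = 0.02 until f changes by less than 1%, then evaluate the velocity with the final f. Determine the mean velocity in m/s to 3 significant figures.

V ≈ 1.37 m/s

Rearranging Darcy-Weisbach: V = √(2·ΔP·D/(f·L·ρ)). With ε/D = 0.00039/0.131 = 0.00298, iterate starting from f = 0.02:
  f = 0.02 → V = √(2·7570·0.131/(0.02·48.8·791)) = 1.603 m/s; Re = ρVD/μ = 1.644e+05; f → 0.02712
  f = 0.02712 → V = 1.376 m/s; Re = 1.412e+05; f → 0.02727
Converged (Δf/f < 1%). With the final f = 0.02727: V = √(2·7570·0.131/(0.02727·48.8·791)) = 1.373 m/s.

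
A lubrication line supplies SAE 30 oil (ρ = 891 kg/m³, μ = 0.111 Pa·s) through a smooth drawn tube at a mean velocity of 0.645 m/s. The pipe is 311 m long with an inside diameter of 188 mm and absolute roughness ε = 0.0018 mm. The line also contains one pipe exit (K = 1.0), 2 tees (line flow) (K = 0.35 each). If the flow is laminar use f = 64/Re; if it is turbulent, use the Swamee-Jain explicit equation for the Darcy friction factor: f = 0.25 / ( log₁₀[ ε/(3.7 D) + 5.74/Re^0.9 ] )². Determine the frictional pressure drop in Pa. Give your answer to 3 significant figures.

ΔP ≈ 20500 Pa

Reynolds number Re = ρVD/μ = 891 · 0.645 · 0.188 / 0.111 = 973.4.
Re < 2300 → laminar flow, so f = 64/Re = 64/973.4 = 0.06575 (the turbulent correlation is not needed).
Total minor-loss coefficient ΣK = 1·1 + 2·0.35 = 1.7.
ΔP = [f·L/D + ΣK]·(ρV²/2) = [0.06575·311/0.188 + 1.7]·(891·0.645²/2) = [108.8 + 1.7]·185.3 = 2.047e+04 Pa.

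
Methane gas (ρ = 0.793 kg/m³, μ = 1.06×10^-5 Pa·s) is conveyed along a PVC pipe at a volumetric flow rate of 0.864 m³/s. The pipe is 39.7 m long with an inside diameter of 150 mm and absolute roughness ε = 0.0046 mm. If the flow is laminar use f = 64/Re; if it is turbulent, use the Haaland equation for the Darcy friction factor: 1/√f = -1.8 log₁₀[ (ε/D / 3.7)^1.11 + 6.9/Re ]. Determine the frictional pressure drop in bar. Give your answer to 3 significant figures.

ΔP ≈ 0.0332 bar

Cross-sectional area A = πD²/4 = π(0.15)²/4 = 0.01767 m²; mean velocity V = Q/A = 0.864/0.01767 = 48.89 m/s.
Reynolds number Re = ρVD/μ = 0.793 · 48.89 · 0.15 / 1.06e-05 = 5.487e+05.
Re > 4000 → turbulent. Relative roughness ε/D = 4.6e-06/0.15 = 3.07e-05. Haaland: 1/√f = -1.8 log₁₀[(3.07e-05/3.7)^1.11 + 6.9/5.487e+05] = -1.8 log₁₀[2.29e-06 + 1.26e-05] = 8.69, so f = 0.01324.
Darcy-Weisbach: ΔP = f(L/D)(ρV²/2) = 0.01324·(39.7/0.15)·(0.793·48.89²/2) = 0.01324·264.7·947.8 = 3322 Pa.
ΔP = 3322 Pa = 0.0332 bar.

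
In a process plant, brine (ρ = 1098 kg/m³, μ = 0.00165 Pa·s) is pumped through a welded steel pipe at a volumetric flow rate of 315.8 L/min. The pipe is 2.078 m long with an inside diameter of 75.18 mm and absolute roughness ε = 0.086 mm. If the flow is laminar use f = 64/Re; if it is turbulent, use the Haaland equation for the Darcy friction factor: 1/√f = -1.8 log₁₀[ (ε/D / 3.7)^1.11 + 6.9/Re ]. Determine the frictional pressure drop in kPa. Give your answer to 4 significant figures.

ΔP ≈ 0.5042 kPa

Q = 315.8 L/min = 315.8/60000 = 0.005263 m³/s.
Cross-sectional area A = πD²/4 = π(0.07518)²/4 = 0.004439 m²; mean velocity V = Q/A = 0.005263/0.004439 = 1.186 m/s.
Reynolds number Re = ρVD/μ = 1098 · 1.186 · 0.07518 / 0.00165 = 5.932e+04.
Re > 4000 → turbulent. Relative roughness ε/D = 8.6e-05/0.07518 = 0.00114. Haaland: 1/√f = -1.8 log₁₀[(0.00114/3.7)^1.11 + 6.9/5.932e+04] = -1.8 log₁₀[0.000127 + 0.000116] = 6.505, so f = 0.02364.
Darcy-Weisbach: ΔP = f(L/D)(ρV²/2) = 0.02364·(2.078/0.07518)·(1098·1.186²/2) = 0.02364·27.64·771.8 = 504.2 Pa.
ΔP = 504.2 Pa = 0.5042 kPa.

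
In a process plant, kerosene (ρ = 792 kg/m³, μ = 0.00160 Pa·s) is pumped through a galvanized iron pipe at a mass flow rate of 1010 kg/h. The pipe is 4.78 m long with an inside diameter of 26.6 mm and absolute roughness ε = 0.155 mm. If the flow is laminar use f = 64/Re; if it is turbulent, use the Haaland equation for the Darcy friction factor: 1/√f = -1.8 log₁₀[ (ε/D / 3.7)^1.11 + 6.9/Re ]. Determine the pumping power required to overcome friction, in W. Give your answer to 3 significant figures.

P ≈ 0.404 W

ṁ = 1010 kg/h = 1010/3600 = 0.2806 kg/s.
A = πD²/4 = π(0.0266)²/4 = 0.0005557 m²; mean velocity V = ṁ/(ρA) = 0.2806/(792 · 0.0005557) = 0.6374 m/s.
Reynolds number Re = ρVD/μ = 792 · 0.6374 · 0.0266 / 0.0016 = 8393.
Re > 4000 → turbulent. Relative roughness ε/D = 0.000155/0.0266 = 0.00583. Haaland: 1/√f = -1.8 log₁₀[(0.00583/3.7)^1.11 + 6.9/8393] = -1.8 log₁₀[0.000774 + 0.000822] = 5.034, so f = 0.03946.
Darcy-Weisbach: ΔP = f(L/D)(ρV²/2) = 0.03946·(4.78/0.0266)·(792·0.6374²/2) = 0.03946·179.7·160.9 = 1141 Pa.
Q = ṁ/ρ = 0.2806/792 = 0.0003542 m³/s.
Pumping power P = QΔP = 0.0003542·1141 = 0.4041 W = 0.404 W.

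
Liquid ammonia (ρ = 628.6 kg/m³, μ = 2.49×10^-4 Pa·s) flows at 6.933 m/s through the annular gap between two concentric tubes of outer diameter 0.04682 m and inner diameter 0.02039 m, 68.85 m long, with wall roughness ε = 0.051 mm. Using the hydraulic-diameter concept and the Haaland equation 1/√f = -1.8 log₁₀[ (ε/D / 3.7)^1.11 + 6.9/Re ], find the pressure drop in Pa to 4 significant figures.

ΔP ≈ 928800 Pa

Hydraulic diameter D_h = 4A/P = D_o - D_i = 0.04682 - 0.02039 = 0.02643 m.
Re = ρVD_h/μ = 628.6·6.933·0.02643/0.000249 = 4.626e+05.
ε/D_h = 5.1e-05/0.02643 = 0.00193; Haaland gives 1/√f = -1.8 log₁₀[0.000227+1.49e-05] = 6.509, so f = 0.0236.
ΔP = f(L/D_h)(ρV²/2) = 0.0236·68.85/0.02643·1.511e+04 = 9.288e+05 Pa.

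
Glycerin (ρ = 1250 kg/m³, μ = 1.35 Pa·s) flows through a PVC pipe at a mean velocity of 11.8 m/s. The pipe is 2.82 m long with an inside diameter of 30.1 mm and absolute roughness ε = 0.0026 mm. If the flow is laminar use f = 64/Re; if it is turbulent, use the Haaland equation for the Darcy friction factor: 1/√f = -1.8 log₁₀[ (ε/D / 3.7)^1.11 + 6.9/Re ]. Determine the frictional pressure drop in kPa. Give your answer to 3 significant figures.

Reynolds number Re = ρVD/μ = 1250 · 11.8 · 0.0301 / 1.35 = 328.9.
Re < 2300 → laminar flow, so f = 64/Re = 64/328.9 = 0.1946 (the turbulent correlation is not needed).
Darcy-Weisbach: ΔP = f(L/D)(ρV²/2) = 0.1946·(2.82/0.0301)·(1250·11.8²/2) = 0.1946·93.69·8.702e+04 = 1.587e+06 Pa.
ΔP = 1.587e+06 Pa = 1590 kPa.

ΔP ≈ 1590 kPa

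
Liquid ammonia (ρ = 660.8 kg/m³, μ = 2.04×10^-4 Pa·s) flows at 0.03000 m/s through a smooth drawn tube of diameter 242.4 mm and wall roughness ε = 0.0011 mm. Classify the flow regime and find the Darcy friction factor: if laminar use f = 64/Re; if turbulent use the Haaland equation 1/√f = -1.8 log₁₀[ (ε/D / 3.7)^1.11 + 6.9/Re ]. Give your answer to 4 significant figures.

f ≈ 0.02473

Re = ρVD/μ = 660.8·0.03·0.2424/0.000204 = 2.356e+04.
Re > 4000 → turbulent. ε/D = 1.1e-06/0.2424 = 4.54e-06; Haaland: 1/√f = -1.8 log₁₀[2.74e-07 + 0.000293] = 6.359, so f = 0.02473.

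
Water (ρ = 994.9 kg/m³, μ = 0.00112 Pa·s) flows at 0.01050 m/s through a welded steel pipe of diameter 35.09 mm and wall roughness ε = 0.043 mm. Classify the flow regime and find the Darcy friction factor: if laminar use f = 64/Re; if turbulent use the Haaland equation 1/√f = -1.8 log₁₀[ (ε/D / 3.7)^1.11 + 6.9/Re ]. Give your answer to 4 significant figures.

Re = ρVD/μ = 994.9·0.0105·0.03509/0.00112 = 327.3.
Re < 2300 → laminar, so f = 64/Re = 0.1955 (roughness is irrelevant in laminar flow).

f ≈ 0.1955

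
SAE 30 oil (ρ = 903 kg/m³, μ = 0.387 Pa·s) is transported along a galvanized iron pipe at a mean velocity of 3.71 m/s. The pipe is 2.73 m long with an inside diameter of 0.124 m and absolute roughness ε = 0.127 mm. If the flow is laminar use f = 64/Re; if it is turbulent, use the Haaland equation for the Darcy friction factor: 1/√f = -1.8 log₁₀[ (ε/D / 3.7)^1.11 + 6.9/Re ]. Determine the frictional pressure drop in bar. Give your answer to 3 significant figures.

Reynolds number Re = ρVD/μ = 903 · 3.71 · 0.124 / 0.387 = 1073.
Re < 2300 → laminar flow, so f = 64/Re = 64/1073 = 0.05962 (the turbulent correlation is not needed).
Darcy-Weisbach: ΔP = f(L/D)(ρV²/2) = 0.05962·(2.73/0.124)·(903·3.71²/2) = 0.05962·22.02·6214 = 8157 Pa.
ΔP = 8157 Pa = 0.0816 bar.

ΔP ≈ 0.0816 bar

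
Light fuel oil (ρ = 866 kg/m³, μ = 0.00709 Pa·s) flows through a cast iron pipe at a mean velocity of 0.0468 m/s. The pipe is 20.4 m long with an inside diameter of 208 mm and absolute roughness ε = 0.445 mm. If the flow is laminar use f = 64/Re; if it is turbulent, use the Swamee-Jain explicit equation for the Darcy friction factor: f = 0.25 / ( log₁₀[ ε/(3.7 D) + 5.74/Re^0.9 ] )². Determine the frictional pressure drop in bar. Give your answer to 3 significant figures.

Reynolds number Re = ρVD/μ = 866 · 0.0468 · 0.208 / 0.00709 = 1189.
Re < 2300 → laminar flow, so f = 64/Re = 64/1189 = 0.05383 (the turbulent correlation is not needed).
Darcy-Weisbach: ΔP = f(L/D)(ρV²/2) = 0.05383·(20.4/0.208)·(866·0.0468²/2) = 0.05383·98.08·0.9484 = 5.007 Pa.
ΔP = 5.007 Pa = 5.01×10^-5 bar.

ΔP ≈ 5.01×10^-5 bar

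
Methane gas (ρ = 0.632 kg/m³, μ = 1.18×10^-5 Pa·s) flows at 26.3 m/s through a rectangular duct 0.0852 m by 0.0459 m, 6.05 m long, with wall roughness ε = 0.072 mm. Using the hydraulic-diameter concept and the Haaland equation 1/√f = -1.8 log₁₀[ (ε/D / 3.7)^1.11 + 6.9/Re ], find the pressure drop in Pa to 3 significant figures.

Hydraulic diameter D_h = 4A/P = 4·(0.0852·0.0459)/(2·(0.0852+0.0459)) = 0.01564/0.2622 = 0.05966 m.
Re = ρVD_h/μ = 0.632·26.3·0.05966/1.18e-05 = 8.404e+04.
ε/D_h = 7.2e-05/0.05966 = 0.00121; Haaland gives 1/√f = -1.8 log₁₀[0.000135+8.21e-05] = 6.594, so f = 0.023.
ΔP = f(L/D_h)(ρV²/2) = 0.023·6.05/0.05966·218.6 = 509.7 Pa.

ΔP ≈ 510 Pa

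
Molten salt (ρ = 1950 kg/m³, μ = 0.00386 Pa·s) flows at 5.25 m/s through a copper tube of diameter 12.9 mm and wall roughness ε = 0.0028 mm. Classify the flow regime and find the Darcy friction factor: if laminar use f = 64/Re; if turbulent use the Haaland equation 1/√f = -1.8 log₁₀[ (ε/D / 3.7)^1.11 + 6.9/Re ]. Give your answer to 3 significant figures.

Re = ρVD/μ = 1950·5.25·0.0129/0.00386 = 3.421e+04.
Re > 4000 → turbulent. ε/D = 2.8e-06/0.0129 = 0.000217; Haaland: 1/√f = -1.8 log₁₀[2.01e-05 + 0.000202] = 6.577, so f = 0.02311.

f ≈ 0.0231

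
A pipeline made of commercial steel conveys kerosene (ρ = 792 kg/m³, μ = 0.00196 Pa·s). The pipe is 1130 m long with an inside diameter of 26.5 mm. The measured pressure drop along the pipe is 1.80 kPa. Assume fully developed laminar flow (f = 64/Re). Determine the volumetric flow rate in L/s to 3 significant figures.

Q ≈ 0.00984 L/s

For laminar flow, f = 64/Re with Re = ρVD/μ, so Darcy-Weisbach reduces to ΔP = 32μLV/D². Solving for V: V = ΔP·D²/(32μL) = 1800·(0.0265)²/(32·0.00196·1130) = 0.01784 m/s.
Check: Re = ρVD/μ = 792·0.01784·0.0265/0.00196 = 191 < 2300, so the laminar assumption holds.
Q = V·A = 0.01784·(π/4·0.0265²) = 9.837e-06 m³/s = 0.00984 L/s.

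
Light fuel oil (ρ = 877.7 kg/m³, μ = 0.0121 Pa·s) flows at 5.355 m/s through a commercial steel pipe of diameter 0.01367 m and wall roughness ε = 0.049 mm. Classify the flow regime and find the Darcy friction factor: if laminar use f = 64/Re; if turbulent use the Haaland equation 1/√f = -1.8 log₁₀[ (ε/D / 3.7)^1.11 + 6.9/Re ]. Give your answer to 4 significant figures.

Re = ρVD/μ = 877.7·5.355·0.01367/0.0121 = 5310.
Re > 4000 → turbulent. ε/D = 4.9e-05/0.01367 = 0.00358; Haaland: 1/√f = -1.8 log₁₀[0.000452 + 0.0013] = 4.962, so f = 0.04061.

f ≈ 0.04061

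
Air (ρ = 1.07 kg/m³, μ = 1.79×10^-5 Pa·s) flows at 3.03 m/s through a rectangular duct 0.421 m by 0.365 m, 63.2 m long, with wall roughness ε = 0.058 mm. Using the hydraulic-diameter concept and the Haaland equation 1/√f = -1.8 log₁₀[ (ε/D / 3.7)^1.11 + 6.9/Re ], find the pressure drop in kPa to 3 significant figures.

ΔP ≈ 0.0157 kPa

Hydraulic diameter D_h = 4A/P = 4·(0.421·0.365)/(2·(0.421+0.365)) = 0.6147/1.572 = 0.391 m.
Re = ρVD_h/μ = 1.07·3.03·0.391/1.79e-05 = 7.082e+04.
ε/D_h = 5.8e-05/0.391 = 0.000148; Haaland gives 1/√f = -1.8 log₁₀[1.32e-05+9.74e-05] = 7.121, so f = 0.01972.
ΔP = f(L/D_h)(ρV²/2) = 0.01972·63.2/0.391·4.912 = 15.66 Pa.
ΔP = 0.0157 kPa.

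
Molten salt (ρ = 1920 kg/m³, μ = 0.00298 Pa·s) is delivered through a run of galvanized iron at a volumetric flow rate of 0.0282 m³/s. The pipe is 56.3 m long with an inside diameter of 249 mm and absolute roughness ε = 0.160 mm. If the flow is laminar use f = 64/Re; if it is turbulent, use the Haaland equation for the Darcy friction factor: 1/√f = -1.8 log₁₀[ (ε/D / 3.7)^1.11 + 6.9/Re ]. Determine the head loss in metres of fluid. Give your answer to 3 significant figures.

h_f ≈ 0.0805 m

Cross-sectional area A = πD²/4 = π(0.249)²/4 = 0.0487 m²; mean velocity V = Q/A = 0.0282/0.0487 = 0.5791 m/s.
Reynolds number Re = ρVD/μ = 1920 · 0.5791 · 0.249 / 0.00298 = 9.291e+04.
Re > 4000 → turbulent. Relative roughness ε/D = 0.00016/0.249 = 0.000643. Haaland: 1/√f = -1.8 log₁₀[(0.000643/3.7)^1.11 + 6.9/9.291e+04] = -1.8 log₁₀[6.7e-05 + 7.43e-05] = 6.93, so f = 0.02082.
Darcy-Weisbach: ΔP = f(L/D)(ρV²/2) = 0.02082·(56.3/0.249)·(1920·0.5791²/2) = 0.02082·226.1·322 = 1516 Pa.
Head loss h_f = ΔP/(ρg) = 1516/(1920·9.81) = 0.0805 m.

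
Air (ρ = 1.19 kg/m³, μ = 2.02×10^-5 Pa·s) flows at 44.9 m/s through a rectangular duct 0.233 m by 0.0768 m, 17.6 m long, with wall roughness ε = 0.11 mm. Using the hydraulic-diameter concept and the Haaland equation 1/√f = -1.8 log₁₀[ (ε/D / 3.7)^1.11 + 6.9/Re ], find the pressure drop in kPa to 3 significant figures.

Hydraulic diameter D_h = 4A/P = 4·(0.233·0.0768)/(2·(0.233+0.0768)) = 0.07158/0.6196 = 0.1155 m.
Re = ρVD_h/μ = 1.19·44.9·0.1155/2.02e-05 = 3.056e+05.
ε/D_h = 0.00011/0.1155 = 0.000952; Haaland gives 1/√f = -1.8 log₁₀[0.000104+2.26e-05] = 7.018, so f = 0.02031.
ΔP = f(L/D_h)(ρV²/2) = 0.02031·17.6/0.1155·1200 = 3711 Pa.
ΔP = 3.71 kPa.

ΔP ≈ 3.71 kPa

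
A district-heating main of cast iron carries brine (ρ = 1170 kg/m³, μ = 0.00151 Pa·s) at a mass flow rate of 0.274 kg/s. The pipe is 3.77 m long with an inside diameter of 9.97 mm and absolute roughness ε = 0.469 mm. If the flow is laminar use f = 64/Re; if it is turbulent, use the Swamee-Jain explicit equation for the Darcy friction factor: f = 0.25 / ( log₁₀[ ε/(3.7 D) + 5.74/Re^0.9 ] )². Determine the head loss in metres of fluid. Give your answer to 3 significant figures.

A = πD²/4 = π(0.00997)²/4 = 7.807e-05 m²; mean velocity V = ṁ/(ρA) = 0.274/(1170 · 7.807e-05) = 3 m/s.
Reynolds number Re = ρVD/μ = 1170 · 3 · 0.00997 / 0.00151 = 2.317e+04.
Re > 4000 → turbulent. Relative roughness ε/D = 0.000469/0.00997 = 0.047. Swamee-Jain: f = 0.25/(log₁₀[0.047/3.7 + 5.74/2.317e+04^0.9])² = 0.25/(log₁₀[0.0127 + 0.000677])² = 0.25/(-1.873)² = 0.07125.
Darcy-Weisbach: ΔP = f(L/D)(ρV²/2) = 0.07125·(3.77/0.00997)·(1170·3²/2) = 0.07125·378.1·5264 = 1.418e+05 Pa.
Head loss h_f = ΔP/(ρg) = 1.418e+05/(1170·9.81) = 12.4 m.

h_f ≈ 12.4 m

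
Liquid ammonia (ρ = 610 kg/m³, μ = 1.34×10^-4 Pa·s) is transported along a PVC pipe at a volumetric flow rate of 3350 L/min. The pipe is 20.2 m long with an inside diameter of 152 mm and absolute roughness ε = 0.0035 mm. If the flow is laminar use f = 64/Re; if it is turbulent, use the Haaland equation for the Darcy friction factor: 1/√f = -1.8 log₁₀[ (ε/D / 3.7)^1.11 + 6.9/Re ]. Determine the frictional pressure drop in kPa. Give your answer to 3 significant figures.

Q = 3350 L/min = 3350/60000 = 0.05583 m³/s.
Cross-sectional area A = πD²/4 = π(0.152)²/4 = 0.01815 m²; mean velocity V = Q/A = 0.05583/0.01815 = 3.077 m/s.
Reynolds number Re = ρVD/μ = 610 · 3.077 · 0.152 / 0.000134 = 2.129e+06.
Re > 4000 → turbulent. Relative roughness ε/D = 3.5e-06/0.152 = 2.3e-05. Haaland: 1/√f = -1.8 log₁₀[(2.3e-05/3.7)^1.11 + 6.9/2.129e+06] = -1.8 log₁₀[1.66e-06 + 3.24e-06] = 9.557, so f = 0.01095.
Darcy-Weisbach: ΔP = f(L/D)(ρV²/2) = 0.01095·(20.2/0.152)·(610·3.077²/2) = 0.01095·132.9·2888 = 4202 Pa.
ΔP = 4202 Pa = 4.20 kPa.

ΔP ≈ 4.20 kPa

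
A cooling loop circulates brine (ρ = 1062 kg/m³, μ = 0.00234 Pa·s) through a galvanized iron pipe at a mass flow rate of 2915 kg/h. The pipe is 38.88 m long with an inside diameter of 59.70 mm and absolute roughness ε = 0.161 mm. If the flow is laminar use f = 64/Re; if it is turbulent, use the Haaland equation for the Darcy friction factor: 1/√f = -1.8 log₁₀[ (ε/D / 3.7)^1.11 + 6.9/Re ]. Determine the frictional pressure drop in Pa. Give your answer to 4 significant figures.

ṁ = 2915 kg/h = 2915/3600 = 0.8097 kg/s.
A = πD²/4 = π(0.0597)²/4 = 0.002799 m²; mean velocity V = ṁ/(ρA) = 0.8097/(1062 · 0.002799) = 0.2724 m/s.
Reynolds number Re = ρVD/μ = 1062 · 0.2724 · 0.0597 / 0.00234 = 7380.
Re > 4000 → turbulent. Relative roughness ε/D = 0.000161/0.0597 = 0.0027. Haaland: 1/√f = -1.8 log₁₀[(0.0027/3.7)^1.11 + 6.9/7380] = -1.8 log₁₀[0.000329 + 0.000935] = 5.217, so f = 0.03675.
Darcy-Weisbach: ΔP = f(L/D)(ρV²/2) = 0.03675·(38.88/0.0597)·(1062·0.2724²/2) = 0.03675·651.3·39.39 = 942.8 Pa.

ΔP ≈ 942.8 Pa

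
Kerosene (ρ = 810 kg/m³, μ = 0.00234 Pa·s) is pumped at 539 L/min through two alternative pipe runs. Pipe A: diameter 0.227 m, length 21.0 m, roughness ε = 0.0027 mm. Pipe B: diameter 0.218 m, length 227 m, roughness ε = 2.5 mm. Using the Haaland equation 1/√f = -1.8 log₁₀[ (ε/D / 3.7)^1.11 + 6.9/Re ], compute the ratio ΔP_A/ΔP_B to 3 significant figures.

Pipe A: V = Q/A = 0.008983/0.04047 = 0.222 m/s; Re = 1.744e+04; ε/D = 1.19e-05; Haaland → f = 0.02667; ΔP_A = f(L/D)(ρV²/2) = 49.23 Pa.
Pipe B: V = Q/A = 0.008983/0.03733 = 0.2407 m/s; Re = 1.816e+04; ε/D = 0.0115; Haaland → f = 0.04252; ΔP_B = f(L/D)(ρV²/2) = 1039 Pa.
ΔP_A/ΔP_B = 49.23/1039 = 0.0474.

ΔP_A/ΔP_B ≈ 0.0474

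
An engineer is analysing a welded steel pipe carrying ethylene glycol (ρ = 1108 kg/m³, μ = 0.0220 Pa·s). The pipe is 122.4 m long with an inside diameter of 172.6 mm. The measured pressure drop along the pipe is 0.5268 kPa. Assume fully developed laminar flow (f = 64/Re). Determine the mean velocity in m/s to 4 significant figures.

V ≈ 0.1821 m/s

For laminar flow, f = 64/Re with Re = ρVD/μ, so Darcy-Weisbach reduces to ΔP = 32μLV/D². Solving for V: V = ΔP·D²/(32μL) = 526.8·(0.1726)²/(32·0.022·122.4) = 0.1821 m/s.
Check: Re = ρVD/μ = 1108·0.1821·0.1726/0.022 = 1583 < 2300, so the laminar assumption holds.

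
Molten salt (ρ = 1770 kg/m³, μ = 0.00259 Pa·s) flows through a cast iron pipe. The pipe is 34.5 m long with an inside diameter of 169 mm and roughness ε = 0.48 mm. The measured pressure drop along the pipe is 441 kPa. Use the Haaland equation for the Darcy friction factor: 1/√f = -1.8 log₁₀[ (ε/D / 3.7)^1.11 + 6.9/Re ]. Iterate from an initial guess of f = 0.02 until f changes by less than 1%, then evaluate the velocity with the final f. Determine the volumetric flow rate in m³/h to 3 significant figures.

Rearranging Darcy-Weisbach: V = √(2·ΔP·D/(f·L·ρ)). With ε/D = 0.00048/0.169 = 0.00284, iterate starting from f = 0.02:
  f = 0.02 → V = √(2·4.41e+05·0.169/(0.02·34.5·1770)) = 11.05 m/s; Re = ρVD/μ = 1.276e+06; f → 0.02592
  f = 0.02592 → V = 9.705 m/s; Re = 1.121e+06; f → 0.02593
Converged (Δf/f < 1%). With the final f = 0.02593: V = √(2·4.41e+05·0.169/(0.02593·34.5·1770)) = 9.702 m/s.
Q = V·A = 9.702·(π/4·0.169²) = 0.2176 m³/s = 783 m³/h.

Q ≈ 783 m³/h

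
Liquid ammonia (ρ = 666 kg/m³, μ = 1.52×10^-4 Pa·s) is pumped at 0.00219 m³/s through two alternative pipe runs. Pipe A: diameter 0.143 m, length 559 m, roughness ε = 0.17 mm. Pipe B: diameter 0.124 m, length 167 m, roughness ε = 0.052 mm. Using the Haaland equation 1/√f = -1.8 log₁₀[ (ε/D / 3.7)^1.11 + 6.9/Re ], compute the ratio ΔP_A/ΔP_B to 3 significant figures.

ΔP_A/ΔP_B ≈ 1.90

Pipe A: V = Q/A = 0.00219/0.01606 = 0.1364 m/s; Re = 8.544e+04; ε/D = 0.00119; Haaland → f = 0.02291; ΔP_A = f(L/D)(ρV²/2) = 554.4 Pa.
Pipe B: V = Q/A = 0.00219/0.01208 = 0.1813 m/s; Re = 9.853e+04; ε/D = 0.000419; Haaland → f = 0.01976; ΔP_B = f(L/D)(ρV²/2) = 291.5 Pa.
ΔP_A/ΔP_B = 554.4/291.5 = 1.90.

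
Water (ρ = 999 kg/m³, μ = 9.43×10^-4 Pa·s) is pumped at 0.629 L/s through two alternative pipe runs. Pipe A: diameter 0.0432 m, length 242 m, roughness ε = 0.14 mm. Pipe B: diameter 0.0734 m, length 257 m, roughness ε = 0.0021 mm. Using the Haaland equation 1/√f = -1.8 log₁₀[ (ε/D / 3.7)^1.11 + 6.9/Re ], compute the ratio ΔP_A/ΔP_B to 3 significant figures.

ΔP_A/ΔP_B ≈ 14.2

Pipe A: V = Q/A = 0.000629/0.001466 = 0.4291 m/s; Re = 1.964e+04; ε/D = 0.00324; Haaland → f = 0.03167; ΔP_A = f(L/D)(ρV²/2) = 1.632e+04 Pa.
Pipe B: V = Q/A = 0.000629/0.004231 = 0.1487 m/s; Re = 1.156e+04; ε/D = 2.86e-05; Haaland → f = 0.02972; ΔP_B = f(L/D)(ρV²/2) = 1149 Pa.
ΔP_A/ΔP_B = 1.632e+04/1149 = 14.2.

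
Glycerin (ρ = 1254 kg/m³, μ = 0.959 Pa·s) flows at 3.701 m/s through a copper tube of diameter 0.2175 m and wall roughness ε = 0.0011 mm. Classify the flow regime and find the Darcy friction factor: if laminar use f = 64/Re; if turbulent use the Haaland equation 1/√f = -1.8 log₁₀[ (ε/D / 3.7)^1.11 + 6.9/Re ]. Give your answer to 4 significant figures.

f ≈ 0.06080

Re = ρVD/μ = 1254·3.701·0.2175/0.959 = 1053.
Re < 2300 → laminar, so f = 64/Re = 0.0608 (roughness is irrelevant in laminar flow).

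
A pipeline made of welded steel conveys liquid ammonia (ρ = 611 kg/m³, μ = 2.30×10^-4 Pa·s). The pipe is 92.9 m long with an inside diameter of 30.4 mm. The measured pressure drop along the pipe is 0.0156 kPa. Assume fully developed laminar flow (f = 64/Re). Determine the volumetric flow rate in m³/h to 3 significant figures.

Q ≈ 0.0551 m³/h

For laminar flow, f = 64/Re with Re = ρVD/μ, so Darcy-Weisbach reduces to ΔP = 32μLV/D². Solving for V: V = ΔP·D²/(32μL) = 15.6·(0.0304)²/(32·0.00023·92.9) = 0.02109 m/s.
Check: Re = ρVD/μ = 611·0.02109·0.0304/0.00023 = 1703 < 2300, so the laminar assumption holds.
Q = V·A = 0.02109·(π/4·0.0304²) = 1.53e-05 m³/s = 0.0551 m³/h.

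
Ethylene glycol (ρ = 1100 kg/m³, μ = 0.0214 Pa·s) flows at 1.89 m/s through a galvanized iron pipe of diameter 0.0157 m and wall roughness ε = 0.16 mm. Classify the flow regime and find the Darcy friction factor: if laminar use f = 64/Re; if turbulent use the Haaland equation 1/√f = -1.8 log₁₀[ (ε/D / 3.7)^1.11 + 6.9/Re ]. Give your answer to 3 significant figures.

Re = ρVD/μ = 1100·1.89·0.0157/0.0214 = 1525.
Re < 2300 → laminar, so f = 64/Re = 0.04196 (roughness is irrelevant in laminar flow).

f ≈ 0.0420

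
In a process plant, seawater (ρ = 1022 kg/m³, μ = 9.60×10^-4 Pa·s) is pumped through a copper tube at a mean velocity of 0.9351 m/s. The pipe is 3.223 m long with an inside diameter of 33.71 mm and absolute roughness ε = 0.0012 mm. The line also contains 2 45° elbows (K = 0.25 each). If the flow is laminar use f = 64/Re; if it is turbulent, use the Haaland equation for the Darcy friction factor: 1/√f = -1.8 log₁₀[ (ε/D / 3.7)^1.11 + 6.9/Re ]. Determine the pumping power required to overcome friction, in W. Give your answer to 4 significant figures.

P ≈ 0.9985 W

Reynolds number Re = ρVD/μ = 1022 · 0.9351 · 0.03371 / 0.00096 = 3.356e+04.
Re > 4000 → turbulent. Relative roughness ε/D = 1.2e-06/0.03371 = 3.56e-05. Haaland: 1/√f = -1.8 log₁₀[(3.56e-05/3.7)^1.11 + 6.9/3.356e+04] = -1.8 log₁₀[2.7e-06 + 0.000206] = 6.626, so f = 0.02277.
Total minor-loss coefficient ΣK = 2·0.25 = 0.5.
ΔP = [f·L/D + ΣK]·(ρV²/2) = [0.02277·3.223/0.03371 + 0.5]·(1022·0.9351²/2) = [2.178 + 0.5]·446.8 = 1196 Pa.
Q = V·A = 0.9351·0.0008925 = 0.0008346 m³/s.
Pumping power P = QΔP = 0.0008346·1196 = 0.99846 W = 0.9985 W.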